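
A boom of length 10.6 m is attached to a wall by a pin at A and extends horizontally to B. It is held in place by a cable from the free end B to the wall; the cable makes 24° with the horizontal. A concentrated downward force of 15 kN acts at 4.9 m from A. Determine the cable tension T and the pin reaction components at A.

ΣM about A: T·sin24°·10.6 − 15·4.9 = 0 → T = 73.5/(10.6·0.406737) = 17.0478 ≈ 17.05 kN.
ΣF_x = 0: A_x − T·cos24° = 0 → A_x = 17.0478 × 0.913545 = 15.57 kN.
ΣF_y = 0: A_y + T·sin24° − 15 = 0 → A_y = 15 − 17.0478 × 0.406737 = 8.066 kN.

T = 17.05 kN, A_x = 15.57 kN, A_y = 8.066 kN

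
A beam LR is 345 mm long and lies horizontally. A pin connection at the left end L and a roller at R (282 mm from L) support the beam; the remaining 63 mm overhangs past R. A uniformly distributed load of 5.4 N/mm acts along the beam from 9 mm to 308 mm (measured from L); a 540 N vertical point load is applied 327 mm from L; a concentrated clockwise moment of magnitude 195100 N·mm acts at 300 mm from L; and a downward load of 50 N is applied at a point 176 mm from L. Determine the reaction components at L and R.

L_x = 0, L_y = -52.12 N, R_y = 2257 N

Resultant of the distributed load: 5.4 × 299 = 1614.6 N at 158.5 mm from L.
Moments about L: R_y·282 − (5.4·299)·158.5 − 540·327 − 195100 − 50·176 = 0 → R_y = 636394.1/282 = 2256.72 ≈ 2257 N.
ΣF_y = 0: L_y + 2256.72 − 5.4·299 − 540 − 50 = 0 → L_y = -52.12 N.
ΣF_x = 0: no horizontal applied forces, so L_x = 0.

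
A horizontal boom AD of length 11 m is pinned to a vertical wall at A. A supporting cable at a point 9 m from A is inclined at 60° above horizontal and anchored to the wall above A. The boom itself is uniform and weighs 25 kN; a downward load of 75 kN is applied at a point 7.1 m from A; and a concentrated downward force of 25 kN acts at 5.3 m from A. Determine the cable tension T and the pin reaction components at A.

T = 103.0 kN, A_x = 51.48 kN, A_y = 35.83 kN

ΣM about A: T·sin60°·9 − 25·5.5 − 75·7.1 − 25·5.3 = 0 → T = 802.5/(9·0.866025) = 102.961 ≈ 103.0 kN.
ΣF_x = 0: A_x − T·cos60° = 0 → A_x = 102.961 × 0.5 = 51.48 kN.
ΣF_y = 0: A_y + T·sin60° − 25 − 75 − 25 = 0 → A_y = 125 − 102.961 × 0.866025 = 35.83 kN.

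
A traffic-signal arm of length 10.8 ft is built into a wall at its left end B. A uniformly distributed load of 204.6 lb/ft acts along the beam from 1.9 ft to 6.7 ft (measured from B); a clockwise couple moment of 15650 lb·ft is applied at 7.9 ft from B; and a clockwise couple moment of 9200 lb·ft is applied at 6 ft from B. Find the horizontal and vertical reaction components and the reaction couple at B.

B_x = 0, B_y = 982.1 lb, M_B = 29070 lb·ft

Resultant of the distributed load: 204.6 × 4.8 = 982.08 lb at 4.3 ft from B.
ΣF_x = 0: B_x = 0.
ΣF_y = 0: B_y − 204.6·4.8 = 0 → B_y = 982.1 lb.
ΣM about B: M_B − (204.6·4.8)·4.3 − 15650 − 9200 = 0 → M_B = 29070 lb·ft.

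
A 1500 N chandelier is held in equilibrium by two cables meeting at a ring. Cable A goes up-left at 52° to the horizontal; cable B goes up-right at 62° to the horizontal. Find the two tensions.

ΣF_x = 0: −T_A·cos52° + T_B·cos62° = 0 → T_B = 1.31139·T_A.
ΣF_y = 0: T_A·sin52° + T_B·sin62° = 1500.
Substitute: T_A·(0.788011 + 1.31139·0.882948) = 1500 → T_A = 770.851 ≈ 770.9 N.
Then T_B = 1.31139 × 770.851 = 1011 N.

T_A = 770.9 N, T_B = 1011 N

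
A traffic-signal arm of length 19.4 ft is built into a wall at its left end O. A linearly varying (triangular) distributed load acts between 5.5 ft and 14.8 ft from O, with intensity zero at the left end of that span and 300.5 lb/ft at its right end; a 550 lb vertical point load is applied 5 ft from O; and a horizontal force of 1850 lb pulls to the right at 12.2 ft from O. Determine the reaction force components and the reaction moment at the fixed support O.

O_x = -1850 lb, O_y = 1947 lb, M_O = 19100 lb·ft

Resultant of the triangular load: ½ × 300.5 × 9.3 = 1397.325 lb, acting at 11.7 ft from O (one-third of the span from the peak).
ΣF_x = 0: O_x + 1850 = 0 → O_x = -1850 lb.
ΣF_y = 0: O_y − ½·300.5·9.3 − 550 = 0 → O_y = 1947 lb.
ΣM about O: M_O − (½·300.5·9.3)·11.7 − 550·5 = 0 → M_O = 19100 lb·ft.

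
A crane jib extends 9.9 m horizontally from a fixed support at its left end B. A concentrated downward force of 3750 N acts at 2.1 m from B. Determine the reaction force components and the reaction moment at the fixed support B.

ΣF_x = 0: B_x = 0.
ΣF_y = 0: B_y − 3750 = 0 → B_y = 3750 N.
ΣM about B: M_B − 3750·2.1 = 0 → M_B = 7875 N·m.

B_x = 0, B_y = 3750 N, M_B = 7875 N·m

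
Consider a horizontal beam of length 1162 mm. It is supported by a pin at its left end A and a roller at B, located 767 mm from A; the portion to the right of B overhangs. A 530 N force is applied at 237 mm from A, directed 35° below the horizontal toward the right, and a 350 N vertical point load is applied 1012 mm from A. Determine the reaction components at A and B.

A_x = -434.2 N, A_y = 98.26 N, B_y = 555.7 N

Taking moments about A: B_y·767 − 530·sin35°·237 − 350·1012 = 0 → B_y = 426247/767 = 555.733 ≈ 555.7 N.
ΣF_y = 0: A_y + 555.733 − 530·sin35° − 350 = 0 → A_y = 98.26 N.
ΣF_x = 0: A_x + 530·cos35° = 0 → A_x = -434.2 N.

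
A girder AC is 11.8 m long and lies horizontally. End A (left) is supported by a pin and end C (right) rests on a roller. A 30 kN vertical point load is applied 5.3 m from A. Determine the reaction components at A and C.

ΣM about A: C_y·11.8 − 30·5.3 = 0 → C_y = 159/11.8 = 13.4746 ≈ 13.47 kN.
ΣF_y = 0: A_y + 13.4746 − 30 = 0 → A_y = 16.53 kN.
ΣF_x = 0: no horizontal applied forces, so A_x = 0.

A_x = 0, A_y = 16.53 kN, C_y = 13.47 kN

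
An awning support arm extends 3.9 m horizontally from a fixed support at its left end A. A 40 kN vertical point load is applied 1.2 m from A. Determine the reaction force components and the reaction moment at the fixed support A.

ΣF_x = 0: A_x = 0.
ΣF_y = 0: A_y − 40 = 0 → A_y = 40.00 kN.
ΣM about A: M_A − 40·1.2 = 0 → M_A = 48.00 kN·m.

A_x = 0, A_y = 40.00 kN, M_A = 48.00 kN·m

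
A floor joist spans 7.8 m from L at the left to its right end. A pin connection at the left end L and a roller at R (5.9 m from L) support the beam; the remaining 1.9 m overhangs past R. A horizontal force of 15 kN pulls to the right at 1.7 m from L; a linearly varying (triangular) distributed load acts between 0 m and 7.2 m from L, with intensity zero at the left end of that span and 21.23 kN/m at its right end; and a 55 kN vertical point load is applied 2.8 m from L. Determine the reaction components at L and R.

L_x = -15.00 kN, L_y = 43.15 kN, R_y = 88.28 kN

Resultant of the triangular load: ½ × 21.23 × 7.2 = 76.428 kN, acting at 4.8 m from L (one-third of the span from the peak).
Taking moments about L: R_y·5.9 − (½·21.23·7.2)·4.8 − 55·2.8 = 0 → R_y = 520.8544/5.9 = 88.2804 ≈ 88.28 kN.
ΣF_y = 0: L_y + 88.2804 − ½·21.23·7.2 − 55 = 0 → L_y = 43.15 kN.
ΣF_x = 0: L_x + 15 = 0 → L_x = -15.00 kN.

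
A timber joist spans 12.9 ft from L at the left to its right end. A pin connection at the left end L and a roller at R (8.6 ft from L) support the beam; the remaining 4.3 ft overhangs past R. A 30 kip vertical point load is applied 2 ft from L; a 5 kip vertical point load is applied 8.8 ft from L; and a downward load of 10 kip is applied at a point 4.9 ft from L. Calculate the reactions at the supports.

L_x = 0, L_y = 27.21 kip, R_y = 17.79 kip

Moments about L: R_y·8.6 − 30·2 − 5·8.8 − 10·4.9 = 0 → R_y = 153/8.6 = 17.7907 ≈ 17.79 kip.
ΣF_y = 0: L_y + 17.7907 − 30 − 5 − 10 = 0 → L_y = 27.21 kip.
ΣF_x = 0: no horizontal applied forces, so L_x = 0.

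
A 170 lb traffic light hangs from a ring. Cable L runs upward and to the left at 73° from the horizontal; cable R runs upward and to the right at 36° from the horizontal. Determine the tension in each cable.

T_L = 145.5 lb, T_R = 52.57 lb

ΣF_x = 0: −T_L·cos73° + T_R·cos36° = 0 → T_R = 0.361391·T_L.
ΣF_y = 0: T_L·sin73° + T_R·sin36° = 170.
Substitute: T_L·(0.956305 + 0.361391·0.587785) = 170 → T_L = 145.458 ≈ 145.5 lb.
Then T_R = 0.361391 × 145.458 = 52.57 lb.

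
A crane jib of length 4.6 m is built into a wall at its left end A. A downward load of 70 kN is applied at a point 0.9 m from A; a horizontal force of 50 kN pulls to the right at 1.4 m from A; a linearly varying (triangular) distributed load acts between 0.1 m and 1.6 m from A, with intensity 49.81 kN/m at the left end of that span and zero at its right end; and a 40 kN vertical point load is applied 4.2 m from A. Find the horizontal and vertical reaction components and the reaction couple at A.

Resultant of the triangular load: ½ × 49.81 × 1.5 = 37.3575 kN, acting at 0.6 m from A (one-third of the span from the peak).
ΣF_x = 0: A_x + 50 = 0 → A_x = -50.00 kN.
ΣF_y = 0: A_y − 70 − ½·49.81·1.5 − 40 = 0 → A_y = 147.4 kN.
ΣM about A: M_A − 70·0.9 − (½·49.81·1.5)·0.6 − 40·4.2 = 0 → M_A = 253.4 kN·m.

A_x = -50.00 kN, A_y = 147.4 kN, M_A = 253.4 kN·m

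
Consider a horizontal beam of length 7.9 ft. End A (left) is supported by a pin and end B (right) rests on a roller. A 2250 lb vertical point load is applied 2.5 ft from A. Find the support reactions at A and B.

Taking moments about A: B_y·7.9 − 2250·2.5 = 0 → B_y = 5625/7.9 = 712.025 ≈ 712.0 lb.
ΣF_y = 0: A_y + 712.025 − 2250 = 0 → A_y = 1538 lb.
ΣF_x = 0: no horizontal applied forces, so A_x = 0.

A_x = 0, A_y = 1538 lb, B_y = 712.0 lb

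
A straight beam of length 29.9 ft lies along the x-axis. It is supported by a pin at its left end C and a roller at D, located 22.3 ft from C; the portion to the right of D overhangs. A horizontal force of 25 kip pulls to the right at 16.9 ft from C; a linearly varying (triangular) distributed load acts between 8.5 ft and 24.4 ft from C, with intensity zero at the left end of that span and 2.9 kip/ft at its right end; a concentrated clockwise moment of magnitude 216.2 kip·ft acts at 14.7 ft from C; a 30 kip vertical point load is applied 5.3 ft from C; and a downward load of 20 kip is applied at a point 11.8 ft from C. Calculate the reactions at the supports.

C_x = -25.00 kip, C_y = 25.90 kip, D_y = 47.15 kip

Resultant of the triangular load: ½ × 2.9 × 15.9 = 23.055 kip, acting at 19.1 ft from C (one-third of the span from the peak).
ΣM about C: D_y·22.3 − (½·2.9·15.9)·19.1 − 216.2 − 30·5.3 − 20·11.8 = 0 → D_y = 1051.5505/22.3 = 47.1547 ≈ 47.15 kip.
ΣF_y = 0: C_y + 47.1547 − ½·2.9·15.9 − 30 − 20 = 0 → C_y = 25.90 kip.
ΣF_x = 0: C_x + 25 = 0 → C_x = -25.00 kip.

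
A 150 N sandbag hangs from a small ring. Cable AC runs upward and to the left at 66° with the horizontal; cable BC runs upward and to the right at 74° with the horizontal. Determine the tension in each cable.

ΣF_x = 0: −T_AC·cos66° + T_BC·cos74° = 0 → T_BC = 1.47562·T_AC.
ΣF_y = 0: T_AC·sin66° + T_BC·sin74° = 150.
Substitute: T_AC·(0.913545 + 1.47562·0.961262) = 150 → T_AC = 64.3224 ≈ 64.32 N.
Then T_BC = 1.47562 × 64.3224 = 94.92 N.

T_AC = 64.32 N, T_BC = 94.92 N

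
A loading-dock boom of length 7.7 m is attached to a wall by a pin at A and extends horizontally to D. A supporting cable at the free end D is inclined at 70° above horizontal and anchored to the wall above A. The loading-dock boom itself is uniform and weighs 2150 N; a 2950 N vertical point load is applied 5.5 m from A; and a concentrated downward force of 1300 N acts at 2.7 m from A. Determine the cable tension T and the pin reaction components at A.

ΣM about A: T·sin70°·7.7 − 2150·3.85 − 2950·5.5 − 1300·2.7 = 0 → T = 28012.5/(7.7·0.939693) = 3871.46 ≈ 3871 N.
ΣF_x = 0: A_x − T·cos70° = 0 → A_x = 3871.46 × 0.34202 = 1324 N.
ΣF_y = 0: A_y + T·sin70° − 2150 − 2950 − 1300 = 0 → A_y = 6400 − 3871.46 × 0.939693 = 2762 N.

T = 3871 N, A_x = 1324 N, A_y = 2762 N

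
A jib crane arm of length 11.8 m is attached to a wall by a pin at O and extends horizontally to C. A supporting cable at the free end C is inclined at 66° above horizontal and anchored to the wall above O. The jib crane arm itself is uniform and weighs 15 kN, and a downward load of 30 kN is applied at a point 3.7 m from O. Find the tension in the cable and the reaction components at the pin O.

T = 18.51 kN, O_x = 7.527 kN, O_y = 28.09 kN

ΣM about O: T·sin66°·11.8 − 15·5.9 − 30·3.7 = 0 → T = 199.5/(11.8·0.913545) = 18.5068 ≈ 18.51 kN.
ΣF_x = 0: O_x − T·cos66° = 0 → O_x = 18.5068 × 0.406737 = 7.527 kN.
ΣF_y = 0: O_y + T·sin66° − 15 − 30 = 0 → O_y = 45 − 18.5068 × 0.913545 = 28.09 kN.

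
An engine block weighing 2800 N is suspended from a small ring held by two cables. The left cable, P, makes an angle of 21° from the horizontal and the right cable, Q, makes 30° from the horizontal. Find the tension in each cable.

ΣF_x = 0: −T_P·cos21° + T_Q·cos30° = 0 → T_Q = 1.07801·T_P.
ΣF_y = 0: T_P·sin21° + T_Q·sin30° = 2800.
Substitute: T_P·(0.358368 + 1.07801·0.5) = 2800 → T_P = 3120.22 ≈ 3120 N.
Then T_Q = 1.07801 × 3120.22 = 3364 N.

T_P = 3120 N, T_Q = 3364 N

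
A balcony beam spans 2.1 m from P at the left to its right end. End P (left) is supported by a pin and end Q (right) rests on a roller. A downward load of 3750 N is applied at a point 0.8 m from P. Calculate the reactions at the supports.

Moments about P: Q_y·2.1 − 3750·0.8 = 0 → Q_y = 3000/2.1 = 1428.57 ≈ 1429 N.
ΣF_y = 0: P_y + 1428.57 − 3750 = 0 → P_y = 2321 N.
ΣF_x = 0: no horizontal applied forces, so P_x = 0.

P_x = 0, P_y = 2321 N, Q_y = 1429 N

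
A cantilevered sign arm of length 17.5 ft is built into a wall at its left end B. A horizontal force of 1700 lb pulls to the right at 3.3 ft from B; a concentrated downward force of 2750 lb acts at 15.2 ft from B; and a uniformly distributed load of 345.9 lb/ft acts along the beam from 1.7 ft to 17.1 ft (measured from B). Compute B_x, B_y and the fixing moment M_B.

Resultant of the distributed load: 345.9 × 15.4 = 5326.86 lb at 9.4 ft from B.
ΣF_x = 0: B_x + 1700 = 0 → B_x = -1700 lb.
ΣF_y = 0: B_y − 2750 − 345.9·15.4 = 0 → B_y = 8077 lb.
ΣM about B: M_B − 2750·15.2 − (345.9·15.4)·9.4 = 0 → M_B = 91870 lb·ft.

B_x = -1700 lb, B_y = 8077 lb, M_B = 91870 lb·ft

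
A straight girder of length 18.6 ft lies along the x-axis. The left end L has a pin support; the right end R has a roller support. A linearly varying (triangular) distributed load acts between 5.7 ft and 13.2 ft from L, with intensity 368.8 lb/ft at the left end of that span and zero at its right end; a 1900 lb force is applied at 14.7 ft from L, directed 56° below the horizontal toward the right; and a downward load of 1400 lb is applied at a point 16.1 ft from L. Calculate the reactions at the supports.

Resultant of the triangular load: ½ × 368.8 × 7.5 = 1383 lb, acting at 8.2 ft from L (one-third of the span from the peak).
Taking moments about L: R_y·18.6 − (½·368.8·7.5)·8.2 − 1900·sin56°·14.7 − 1400·16.1 = 0 → R_y = 57035.6/18.6 = 3066.43 ≈ 3066 lb.
ΣF_y = 0: L_y + 3066.43 − ½·368.8·7.5 − 1900·sin56° − 1400 = 0 → L_y = 1292 lb.
ΣF_x = 0: L_x + 1900·cos56° = 0 → L_x = -1062 lb.

L_x = -1062 lb, L_y = 1292 lb, R_y = 3066 lb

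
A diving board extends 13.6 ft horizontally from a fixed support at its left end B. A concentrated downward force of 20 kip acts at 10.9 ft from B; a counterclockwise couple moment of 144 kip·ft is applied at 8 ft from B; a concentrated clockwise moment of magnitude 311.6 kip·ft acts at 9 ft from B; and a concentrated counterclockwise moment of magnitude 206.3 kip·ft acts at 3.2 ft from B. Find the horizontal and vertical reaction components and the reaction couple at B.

ΣF_x = 0: B_x = 0.
ΣF_y = 0: B_y − 20 = 0 → B_y = 20.00 kip.
ΣM about B: M_B − 20·10.9 + 144 − 311.6 + 206.3 = 0 → M_B = 179.3 kip·ft.

B_x = 0, B_y = 20.00 kip, M_B = 179.3 kip·ft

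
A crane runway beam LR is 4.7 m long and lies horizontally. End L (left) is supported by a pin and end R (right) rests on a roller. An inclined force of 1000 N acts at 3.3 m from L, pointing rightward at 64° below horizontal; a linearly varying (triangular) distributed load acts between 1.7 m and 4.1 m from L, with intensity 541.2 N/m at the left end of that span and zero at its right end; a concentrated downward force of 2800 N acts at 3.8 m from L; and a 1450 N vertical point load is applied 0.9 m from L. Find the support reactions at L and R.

Resultant of the triangular load: ½ × 541.2 × 2.4 = 649.44 N, acting at 2.5 m from L (one-third of the span from the peak).
Moments about L: R_y·4.7 − 1000·sin64°·3.3 − (½·541.2·2.4)·2.5 − 2800·3.8 − 1450·0.9 = 0 → R_y = 16534.6/4.7 = 3518 N.
ΣF_y = 0: L_y + 3518 − 1000·sin64° − ½·541.2·2.4 − 2800 − 1450 = 0 → L_y = 2280 N.
ΣF_x = 0: L_x + 1000·cos64° = 0 → L_x = -438.4 N.

L_x = -438.4 N, L_y = 2280 N, R_y = 3518 N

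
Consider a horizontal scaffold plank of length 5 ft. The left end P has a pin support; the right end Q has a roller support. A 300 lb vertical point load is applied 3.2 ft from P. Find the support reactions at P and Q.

ΣM about P: Q_y·5 − 300·3.2 = 0 → Q_y = 960/5 = 192.0 lb.
ΣF_y = 0: P_y + 192 − 300 = 0 → P_y = 108.0 lb.
ΣF_x = 0: no horizontal applied forces, so P_x = 0.

P_x = 0, P_y = 108.0 lb, Q_y = 192.0 lb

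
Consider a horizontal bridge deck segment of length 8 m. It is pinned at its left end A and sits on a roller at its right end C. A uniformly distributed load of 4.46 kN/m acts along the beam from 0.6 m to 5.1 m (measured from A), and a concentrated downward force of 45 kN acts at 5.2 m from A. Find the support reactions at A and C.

A_x = 0, A_y = 28.67 kN, C_y = 36.40 kN

Resultant of the distributed load: 4.46 × 4.5 = 20.07 kN at 2.85 m from A.
Taking moments about A: C_y·8 − (4.46·4.5)·2.85 − 45·5.2 = 0 → C_y = 291.1995/8 = 36.3999 ≈ 36.40 kN.
ΣF_y = 0: A_y + 36.3999 − 4.46·4.5 − 45 = 0 → A_y = 28.67 kN.
ΣF_x = 0: no horizontal applied forces, so A_x = 0.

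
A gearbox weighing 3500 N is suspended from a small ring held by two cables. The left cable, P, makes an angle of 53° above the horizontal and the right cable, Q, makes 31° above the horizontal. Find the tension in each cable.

T_P = 3017 N, T_Q = 2118 N

ΣF_x = 0: −T_P·cos53° + T_Q·cos31° = 0 → T_Q = 0.702098·T_P.
ΣF_y = 0: T_P·sin53° + T_Q·sin31° = 3500.
Substitute: T_P·(0.798636 + 0.702098·0.515038) = 3500 → T_P = 3016.61 ≈ 3017 N.
Then T_Q = 0.702098 × 3016.61 = 2118 N.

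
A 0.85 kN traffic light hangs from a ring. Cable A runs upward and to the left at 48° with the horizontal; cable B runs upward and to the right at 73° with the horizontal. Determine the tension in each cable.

ΣF_x = 0: −T_A·cos48° + T_B·cos73° = 0 → T_B = 2.28863·T_A.
ΣF_y = 0: T_A·sin48° + T_B·sin73° = 0.85.
Substitute: T_A·(0.743145 + 2.28863·0.956305) = 0.85 → T_A = 0.289927 ≈ 0.2899 kN.
Then T_B = 2.28863 × 0.289927 = 0.6635 kN.

T_A = 0.2899 kN, T_B = 0.6635 kN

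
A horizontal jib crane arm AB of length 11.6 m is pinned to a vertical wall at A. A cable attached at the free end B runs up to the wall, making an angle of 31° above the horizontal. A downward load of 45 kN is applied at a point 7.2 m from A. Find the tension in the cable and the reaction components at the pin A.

T = 54.23 kN, A_x = 46.49 kN, A_y = 17.07 kN

ΣM about A: T·sin31°·11.6 − 45·7.2 = 0 → T = 324/(11.6·0.515038) = 54.231 ≈ 54.23 kN.
ΣF_x = 0: A_x − T·cos31° = 0 → A_x = 54.231 × 0.857167 = 46.49 kN.
ΣF_y = 0: A_y + T·sin31° − 45 = 0 → A_y = 45 − 54.231 × 0.515038 = 17.07 kN.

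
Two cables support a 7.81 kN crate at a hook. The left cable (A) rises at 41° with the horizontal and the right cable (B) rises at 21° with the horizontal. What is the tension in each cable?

T_A = 8.258 kN, T_B = 6.676 kN

ΣF_x = 0: −T_A·cos41° + T_B·cos21° = 0 → T_B = 0.808403·T_A.
ΣF_y = 0: T_A·sin41° + T_B·sin21° = 7.81.
Substitute: T_A·(0.656059 + 0.808403·0.358368) = 7.81 → T_A = 8.25787 ≈ 8.258 kN.
Then T_B = 0.808403 × 8.25787 = 6.676 kN.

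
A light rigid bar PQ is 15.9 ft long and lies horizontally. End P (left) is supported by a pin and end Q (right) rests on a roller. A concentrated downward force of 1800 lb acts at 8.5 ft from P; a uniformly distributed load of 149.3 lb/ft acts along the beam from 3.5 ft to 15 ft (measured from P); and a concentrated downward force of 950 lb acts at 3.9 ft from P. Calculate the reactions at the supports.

Resultant of the distributed load: 149.3 × 11.5 = 1716.95 lb at 9.25 ft from P.
Taking moments about P: Q_y·15.9 − 1800·8.5 − (149.3·11.5)·9.25 − 950·3.9 = 0 → Q_y = 34886.7875/15.9 = 2194.14 ≈ 2194 lb.
ΣF_y = 0: P_y + 2194.14 − 1800 − 149.3·11.5 − 950 = 0 → P_y = 2273 lb.
ΣF_x = 0: no horizontal applied forces, so P_x = 0.

P_x = 0, P_y = 2273 lb, Q_y = 2194 lb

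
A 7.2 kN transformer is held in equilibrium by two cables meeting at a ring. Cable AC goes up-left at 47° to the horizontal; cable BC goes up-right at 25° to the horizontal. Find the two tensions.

T_AC = 6.861 kN, T_BC = 5.163 kN

ΣF_x = 0: −T_AC·cos47° + T_BC·cos25° = 0 → T_BC = 0.752502·T_AC.
ΣF_y = 0: T_AC·sin47° + T_BC·sin25° = 7.2.
Substitute: T_AC·(0.731354 + 0.752502·0.422618) = 7.2 → T_AC = 6.86123 ≈ 6.861 kN.
Then T_BC = 0.752502 × 6.86123 = 5.163 kN.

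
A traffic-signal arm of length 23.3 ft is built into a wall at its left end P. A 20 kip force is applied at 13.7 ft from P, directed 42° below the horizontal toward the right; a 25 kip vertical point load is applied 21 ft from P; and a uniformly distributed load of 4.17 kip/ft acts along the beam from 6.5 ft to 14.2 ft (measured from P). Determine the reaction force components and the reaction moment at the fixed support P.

P_x = -14.86 kip, P_y = 70.49 kip, M_P = 1041 kip·ft

Resultant of the distributed load: 4.17 × 7.7 = 32.109 kip at 10.35 ft from P.
ΣF_x = 0: P_x + 20·cos42° = 0 → P_x = -14.86 kip.
ΣF_y = 0: P_y − 20·sin42° − 25 − 4.17·7.7 = 0 → P_y = 70.49 kip.
ΣM about P: M_P − 20·sin42°·13.7 − 25·21 − (4.17·7.7)·10.35 = 0 → M_P = 1041 kip·ft.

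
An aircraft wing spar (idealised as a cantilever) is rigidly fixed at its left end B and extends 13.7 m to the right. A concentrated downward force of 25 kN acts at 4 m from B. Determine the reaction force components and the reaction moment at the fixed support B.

ΣF_x = 0: B_x = 0.
ΣF_y = 0: B_y − 25 = 0 → B_y = 25.00 kN.
ΣM about B: M_B − 25·4 = 0 → M_B = 100.0 kN·m.

B_x = 0, B_y = 25.00 kN, M_B = 100.0 kN·m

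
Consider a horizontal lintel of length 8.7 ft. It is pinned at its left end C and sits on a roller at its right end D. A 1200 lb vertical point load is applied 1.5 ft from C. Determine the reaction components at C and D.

Moments about C: D_y·8.7 − 1200·1.5 = 0 → D_y = 1800/8.7 = 206.897 ≈ 206.9 lb.
ΣF_y = 0: C_y + 206.897 − 1200 = 0 → C_y = 993.1 lb.
ΣF_x = 0: no horizontal applied forces, so C_x = 0.

C_x = 0, C_y = 993.1 lb, D_y = 206.9 lb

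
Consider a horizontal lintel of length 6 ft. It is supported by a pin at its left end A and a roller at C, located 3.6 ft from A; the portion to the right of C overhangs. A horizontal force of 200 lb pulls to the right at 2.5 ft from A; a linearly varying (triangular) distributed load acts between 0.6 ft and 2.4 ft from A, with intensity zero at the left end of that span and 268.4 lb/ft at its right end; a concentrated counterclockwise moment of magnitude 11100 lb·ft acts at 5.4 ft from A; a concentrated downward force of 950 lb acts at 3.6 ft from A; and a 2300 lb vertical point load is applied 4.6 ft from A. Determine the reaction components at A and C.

Resultant of the triangular load: ½ × 268.4 × 1.8 = 241.56 lb, acting at 1.8 ft from A (one-third of the span from the peak).
ΣM about A: C_y·3.6 − (½·268.4·1.8)·1.8 + 11100 − 950·3.6 − 2300·4.6 = 0 → C_y = 3334.808/3.6 = 926.336 ≈ 926.3 lb.
ΣF_y = 0: A_y + 926.336 − ½·268.4·1.8 − 950 − 2300 = 0 → A_y = 2565 lb.
ΣF_x = 0: A_x + 200 = 0 → A_x = -200.0 lb.

A_x = -200.0 lb, A_y = 2565 lb, C_y = 926.3 lb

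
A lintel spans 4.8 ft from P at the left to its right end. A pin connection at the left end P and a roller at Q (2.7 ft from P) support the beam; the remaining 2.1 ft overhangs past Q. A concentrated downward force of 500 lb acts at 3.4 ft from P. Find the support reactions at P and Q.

Taking moments about P: Q_y·2.7 − 500·3.4 = 0 → Q_y = 1700/2.7 = 629.63 ≈ 629.6 lb.
ΣF_y = 0: P_y + 629.63 − 500 = 0 → P_y = -129.6 lb.
ΣF_x = 0: no horizontal applied forces, so P_x = 0.

P_x = 0, P_y = -129.6 lb, Q_y = 629.6 lb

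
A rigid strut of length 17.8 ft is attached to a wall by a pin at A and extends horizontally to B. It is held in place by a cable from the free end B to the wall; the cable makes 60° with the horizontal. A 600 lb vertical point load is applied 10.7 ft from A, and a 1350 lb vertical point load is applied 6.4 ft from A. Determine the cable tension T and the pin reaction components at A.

ΣM about A: T·sin60°·17.8 − 600·10.7 − 1350·6.4 = 0 → T = 15060/(17.8·0.866025) = 976.955 ≈ 977.0 lb.
ΣF_x = 0: A_x − T·cos60° = 0 → A_x = 976.955 × 0.5 = 488.5 lb.
ΣF_y = 0: A_y + T·sin60° − 600 − 1350 = 0 → A_y = 1950 − 976.955 × 0.866025 = 1104 lb.

T = 977.0 lb, A_x = 488.5 lb, A_y = 1104 lb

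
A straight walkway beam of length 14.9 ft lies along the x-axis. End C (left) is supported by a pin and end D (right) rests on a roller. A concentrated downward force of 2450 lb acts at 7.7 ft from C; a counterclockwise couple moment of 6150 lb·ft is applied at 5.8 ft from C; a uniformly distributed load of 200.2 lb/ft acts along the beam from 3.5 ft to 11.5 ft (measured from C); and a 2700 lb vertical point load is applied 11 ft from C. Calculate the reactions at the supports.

Resultant of the distributed load: 200.2 × 8 = 1601.6 lb at 7.5 ft from C.
ΣM about C: D_y·14.9 − 2450·7.7 + 6150 − (200.2·8)·7.5 − 2700·11 = 0 → D_y = 54427/14.9 = 3652.82 ≈ 3653 lb.
ΣF_y = 0: C_y + 3652.82 − 2450 − 200.2·8 − 2700 = 0 → C_y = 3099 lb.
ΣF_x = 0: no horizontal applied forces, so C_x = 0.

C_x = 0, C_y = 3099 lb, D_y = 3653 lb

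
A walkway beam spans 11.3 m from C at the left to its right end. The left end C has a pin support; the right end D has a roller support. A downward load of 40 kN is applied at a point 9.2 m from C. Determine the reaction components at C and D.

ΣM about C: D_y·11.3 − 40·9.2 = 0 → D_y = 368/11.3 = 32.5664 ≈ 32.57 kN.
ΣF_y = 0: C_y + 32.5664 − 40 = 0 → C_y = 7.434 kN.
ΣF_x = 0: no horizontal applied forces, so C_x = 0.

C_x = 0, C_y = 7.434 kN, D_y = 32.57 kN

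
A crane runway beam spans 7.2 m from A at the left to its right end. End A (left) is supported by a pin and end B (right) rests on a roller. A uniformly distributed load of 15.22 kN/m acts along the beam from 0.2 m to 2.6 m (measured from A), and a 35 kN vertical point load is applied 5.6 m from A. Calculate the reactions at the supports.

Resultant of the distributed load: 15.22 × 2.4 = 36.528 kN at 1.4 m from A.
Taking moments about A: B_y·7.2 − (15.22·2.4)·1.4 − 35·5.6 = 0 → B_y = 247.1392/7.2 = 34.3249 ≈ 34.32 kN.
ΣF_y = 0: A_y + 34.3249 − 15.22·2.4 − 35 = 0 → A_y = 37.20 kN.
ΣF_x = 0: no horizontal applied forces, so A_x = 0.

A_x = 0, A_y = 37.20 kN, B_y = 34.32 kN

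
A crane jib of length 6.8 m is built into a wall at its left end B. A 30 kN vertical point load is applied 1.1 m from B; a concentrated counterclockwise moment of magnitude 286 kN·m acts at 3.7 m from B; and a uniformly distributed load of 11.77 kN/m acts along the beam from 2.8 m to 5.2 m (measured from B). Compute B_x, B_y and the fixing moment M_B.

B_x = 0, B_y = 58.25 kN, M_B = -140.0 kN·m

Resultant of the distributed load: 11.77 × 2.4 = 28.248 kN at 4 m from B.
ΣF_x = 0: B_x = 0.
ΣF_y = 0: B_y − 30 − 11.77·2.4 = 0 → B_y = 58.25 kN.
ΣM about B: M_B − 30·1.1 + 286 − (11.77·2.4)·4 = 0 → M_B = -140.0 kN·m.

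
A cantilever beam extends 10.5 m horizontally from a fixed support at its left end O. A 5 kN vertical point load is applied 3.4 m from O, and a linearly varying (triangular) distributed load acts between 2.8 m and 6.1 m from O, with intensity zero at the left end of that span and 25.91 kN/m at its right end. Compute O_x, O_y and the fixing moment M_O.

Resultant of the triangular load: ½ × 25.91 × 3.3 = 42.7515 kN, acting at 5 m from O (one-third of the span from the peak).
ΣF_x = 0: O_x = 0.
ΣF_y = 0: O_y − 5 − ½·25.91·3.3 = 0 → O_y = 47.75 kN.
ΣM about O: M_O − 5·3.4 − (½·25.91·3.3)·5 = 0 → M_O = 230.8 kN·m.

O_x = 0, O_y = 47.75 kN, M_O = 230.8 kN·m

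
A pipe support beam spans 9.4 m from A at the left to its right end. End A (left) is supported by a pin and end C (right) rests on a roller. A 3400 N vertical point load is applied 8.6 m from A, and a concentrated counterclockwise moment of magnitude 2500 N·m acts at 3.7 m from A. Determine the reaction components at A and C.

Taking moments about A: C_y·9.4 − 3400·8.6 + 2500 = 0 → C_y = 26740/9.4 = 2844.68 ≈ 2845 N.
ΣF_y = 0: A_y + 2844.68 − 3400 = 0 → A_y = 555.3 N.
ΣF_x = 0: no horizontal applied forces, so A_x = 0.

A_x = 0, A_y = 555.3 N, C_y = 2845 N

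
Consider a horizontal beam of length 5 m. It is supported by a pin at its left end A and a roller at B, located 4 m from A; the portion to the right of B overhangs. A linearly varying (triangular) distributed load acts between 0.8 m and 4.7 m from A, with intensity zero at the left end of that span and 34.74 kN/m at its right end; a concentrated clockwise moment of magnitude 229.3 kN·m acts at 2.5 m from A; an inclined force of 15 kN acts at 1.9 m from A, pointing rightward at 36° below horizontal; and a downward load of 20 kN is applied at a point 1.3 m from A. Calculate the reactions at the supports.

Resultant of the triangular load: ½ × 34.74 × 3.9 = 67.743 kN, acting at 3.4 m from A (one-third of the span from the peak).
Moments about A: B_y·4 − (½·34.74·3.9)·3.4 − 229.3 − 15·sin36°·1.9 − 20·1.3 = 0 → B_y = 502.378/4 = 125.594 ≈ 125.6 kN.
ΣF_y = 0: A_y + 125.594 − ½·34.74·3.9 − 15·sin36° − 20 = 0 → A_y = -29.03 kN.
ΣF_x = 0: A_x + 15·cos36° = 0 → A_x = -12.14 kN.

A_x = -12.14 kN, A_y = -29.03 kN, B_y = 125.6 kN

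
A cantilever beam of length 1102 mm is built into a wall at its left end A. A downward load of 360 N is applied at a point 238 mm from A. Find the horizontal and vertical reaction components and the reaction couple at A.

A_x = 0, A_y = 360.0 N, M_A = 85680 N·mm

ΣF_x = 0: A_x = 0.
ΣF_y = 0: A_y − 360 = 0 → A_y = 360.0 N.
ΣM about A: M_A − 360·238 = 0 → M_A = 85680 N·mm.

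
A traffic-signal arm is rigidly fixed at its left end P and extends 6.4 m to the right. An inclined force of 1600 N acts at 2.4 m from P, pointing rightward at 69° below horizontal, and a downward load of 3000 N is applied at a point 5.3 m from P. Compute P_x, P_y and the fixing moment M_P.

P_x = -573.4 N, P_y = 4494 N, M_P = 19480 N·m

ΣF_x = 0: P_x + 1600·cos69° = 0 → P_x = -573.4 N.
ΣF_y = 0: P_y − 1600·sin69° − 3000 = 0 → P_y = 4494 N.
ΣM about P: M_P − 1600·sin69°·2.4 − 3000·5.3 = 0 → M_P = 19480 N·m.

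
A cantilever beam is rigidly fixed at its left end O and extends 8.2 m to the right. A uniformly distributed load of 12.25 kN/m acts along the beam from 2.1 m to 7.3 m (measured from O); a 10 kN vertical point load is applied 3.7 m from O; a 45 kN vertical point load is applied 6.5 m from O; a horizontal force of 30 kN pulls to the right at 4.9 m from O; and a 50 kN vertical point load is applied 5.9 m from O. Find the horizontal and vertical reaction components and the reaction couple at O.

O_x = -30.00 kN, O_y = 168.7 kN, M_O = 923.9 kN·m

Resultant of the distributed load: 12.25 × 5.2 = 63.7 kN at 4.7 m from O.
ΣF_x = 0: O_x + 30 = 0 → O_x = -30.00 kN.
ΣF_y = 0: O_y − 12.25·5.2 − 10 − 45 − 50 = 0 → O_y = 168.7 kN.
ΣM about O: M_O − (12.25·5.2)·4.7 − 10·3.7 − 45·6.5 − 50·5.9 = 0 → M_O = 923.9 kN·m.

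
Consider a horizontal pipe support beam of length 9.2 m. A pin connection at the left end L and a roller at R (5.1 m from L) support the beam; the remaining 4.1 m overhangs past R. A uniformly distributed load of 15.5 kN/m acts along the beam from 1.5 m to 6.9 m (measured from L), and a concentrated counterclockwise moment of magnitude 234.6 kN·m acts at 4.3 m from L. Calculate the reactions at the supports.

L_x = 0, L_y = 60.77 kN, R_y = 22.93 kN

Resultant of the distributed load: 15.5 × 5.4 = 83.7 kN at 4.2 m from L.
ΣM about L: R_y·5.1 − (15.5·5.4)·4.2 + 234.6 = 0 → R_y = 116.94/5.1 = 22.9294 ≈ 22.93 kN.
ΣF_y = 0: L_y + 22.9294 − 15.5·5.4 = 0 → L_y = 60.77 kN.
ΣF_x = 0: no horizontal applied forces, so L_x = 0.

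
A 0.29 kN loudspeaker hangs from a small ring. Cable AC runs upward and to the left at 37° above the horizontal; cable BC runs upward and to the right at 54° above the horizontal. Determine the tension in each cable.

ΣF_x = 0: −T_AC·cos37° + T_BC·cos54° = 0 → T_BC = 1.35872·T_AC.
ΣF_y = 0: T_AC·sin37° + T_BC·sin54° = 0.29.
Substitute: T_AC·(0.601815 + 1.35872·0.809017) = 0.29 → T_AC = 0.170484 ≈ 0.1705 kN.
Then T_BC = 1.35872 × 0.170484 = 0.2316 kN.

T_AC = 0.1705 kN, T_BC = 0.2316 kN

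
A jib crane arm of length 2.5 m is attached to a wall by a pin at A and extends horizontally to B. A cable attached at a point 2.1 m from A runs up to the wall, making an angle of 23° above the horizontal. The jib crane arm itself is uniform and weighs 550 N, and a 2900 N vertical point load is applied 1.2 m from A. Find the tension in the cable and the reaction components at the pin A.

ΣM about A: T·sin23°·2.1 − 550·1.25 − 2900·1.2 = 0 → T = 4167.5/(2.1·0.390731) = 5079 N.
ΣF_x = 0: A_x − T·cos23° = 0 → A_x = 5079 × 0.920505 = 4675 N.
ΣF_y = 0: A_y + T·sin23° − 550 − 2900 = 0 → A_y = 3450 − 5079 × 0.390731 = 1465 N.

T = 5079 N, A_x = 4675 N, A_y = 1465 N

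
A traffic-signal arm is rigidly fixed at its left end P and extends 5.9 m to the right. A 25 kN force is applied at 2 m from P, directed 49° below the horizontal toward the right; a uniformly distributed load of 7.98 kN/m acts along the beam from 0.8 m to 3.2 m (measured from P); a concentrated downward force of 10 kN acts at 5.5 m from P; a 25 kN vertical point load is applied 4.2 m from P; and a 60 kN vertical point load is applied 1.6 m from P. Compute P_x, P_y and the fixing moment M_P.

Resultant of the distributed load: 7.98 × 2.4 = 19.152 kN at 2 m from P.
ΣF_x = 0: P_x + 25·cos49° = 0 → P_x = -16.40 kN.
ΣF_y = 0: P_y − 25·sin49° − 7.98·2.4 − 10 − 25 − 60 = 0 → P_y = 133.0 kN.
ΣM about P: M_P − 25·sin49°·2 − (7.98·2.4)·2 − 10·5.5 − 25·4.2 − 60·1.6 = 0 → M_P = 332.0 kN·m.

P_x = -16.40 kN, P_y = 133.0 kN, M_P = 332.0 kN·m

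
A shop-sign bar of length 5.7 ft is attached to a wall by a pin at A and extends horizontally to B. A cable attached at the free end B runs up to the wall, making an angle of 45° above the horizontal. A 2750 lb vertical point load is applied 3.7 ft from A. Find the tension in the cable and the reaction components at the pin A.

ΣM about A: T·sin45°·5.7 − 2750·3.7 = 0 → T = 10175/(5.7·0.707107) = 2524.49 ≈ 2524 lb.
ΣF_x = 0: A_x − T·cos45° = 0 → A_x = 2524.49 × 0.707107 = 1785 lb.
ΣF_y = 0: A_y + T·sin45° − 2750 = 0 → A_y = 2750 − 2524.49 × 0.707107 = 964.9 lb.

T = 2524 lb, A_x = 1785 lb, A_y = 964.9 lb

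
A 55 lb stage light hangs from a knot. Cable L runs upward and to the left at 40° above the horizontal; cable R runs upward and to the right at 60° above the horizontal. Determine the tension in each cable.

T_L = 27.92 lb, T_R = 42.78 lb

ΣF_x = 0: −T_L·cos40° + T_R·cos60° = 0 → T_R = 1.53209·T_L.
ΣF_y = 0: T_L·sin40° + T_R·sin60° = 55.
Substitute: T_L·(0.642788 + 1.53209·0.866025) = 55 → T_L = 27.9242 ≈ 27.92 lb.
Then T_R = 1.53209 × 27.9242 = 42.78 lb.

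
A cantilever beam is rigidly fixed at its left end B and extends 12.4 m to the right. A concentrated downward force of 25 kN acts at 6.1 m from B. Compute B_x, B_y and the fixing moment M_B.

ΣF_x = 0: B_x = 0.
ΣF_y = 0: B_y − 25 = 0 → B_y = 25.00 kN.
ΣM about B: M_B − 25·6.1 = 0 → M_B = 152.5 kN·m.

B_x = 0, B_y = 25.00 kN, M_B = 152.5 kN·m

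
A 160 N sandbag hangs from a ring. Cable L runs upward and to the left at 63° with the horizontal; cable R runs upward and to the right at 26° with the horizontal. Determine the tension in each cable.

ΣF_x = 0: −T_L·cos63° + T_R·cos26° = 0 → T_R = 0.505111·T_L.
ΣF_y = 0: T_L·sin63° + T_R·sin26° = 160.
Substitute: T_L·(0.891007 + 0.505111·0.438371) = 160 → T_L = 143.829 ≈ 143.8 N.
Then T_R = 0.505111 × 143.829 = 72.65 N.

T_L = 143.8 N, T_R = 72.65 N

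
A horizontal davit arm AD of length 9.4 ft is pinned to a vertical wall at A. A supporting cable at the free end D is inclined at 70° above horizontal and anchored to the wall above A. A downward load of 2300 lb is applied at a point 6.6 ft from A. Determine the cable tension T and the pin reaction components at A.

T = 1719 lb, A_x = 587.8 lb, A_y = 685.1 lb

ΣM about A: T·sin70°·9.4 − 2300·6.6 = 0 → T = 15180/(9.4·0.939693) = 1718.53 ≈ 1719 lb.
ΣF_x = 0: A_x − T·cos70° = 0 → A_x = 1718.53 × 0.34202 = 587.8 lb.
ΣF_y = 0: A_y + T·sin70° − 2300 = 0 → A_y = 2300 − 1718.53 × 0.939693 = 685.1 lb.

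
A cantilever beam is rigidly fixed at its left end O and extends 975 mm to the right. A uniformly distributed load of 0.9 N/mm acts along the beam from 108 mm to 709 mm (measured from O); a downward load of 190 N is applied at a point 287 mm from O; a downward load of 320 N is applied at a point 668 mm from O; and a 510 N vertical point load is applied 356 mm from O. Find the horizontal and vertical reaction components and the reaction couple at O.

Resultant of the distributed load: 0.9 × 601 = 540.9 N at 408.5 mm from O.
ΣF_x = 0: O_x = 0.
ΣF_y = 0: O_y − 0.9·601 − 190 − 320 − 510 = 0 → O_y = 1561 N.
ΣM about O: M_O − (0.9·601)·408.5 − 190·287 − 320·668 − 510·356 = 0 → M_O = 670800 N·mm.

O_x = 0, O_y = 1561 N, M_O = 670800 N·mm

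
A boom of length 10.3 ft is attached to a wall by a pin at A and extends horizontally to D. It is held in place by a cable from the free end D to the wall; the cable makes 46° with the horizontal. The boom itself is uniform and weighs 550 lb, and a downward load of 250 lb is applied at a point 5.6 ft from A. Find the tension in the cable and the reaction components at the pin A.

ΣM about A: T·sin46°·10.3 − 550·5.15 − 250·5.6 = 0 → T = 4232.5/(10.3·0.71934) = 571.249 ≈ 571.2 lb.
ΣF_x = 0: A_x − T·cos46° = 0 → A_x = 571.249 × 0.694658 = 396.8 lb.
ΣF_y = 0: A_y + T·sin46° − 550 − 250 = 0 → A_y = 800 − 571.249 × 0.71934 = 389.1 lb.

T = 571.2 lb, A_x = 396.8 lb, A_y = 389.1 lb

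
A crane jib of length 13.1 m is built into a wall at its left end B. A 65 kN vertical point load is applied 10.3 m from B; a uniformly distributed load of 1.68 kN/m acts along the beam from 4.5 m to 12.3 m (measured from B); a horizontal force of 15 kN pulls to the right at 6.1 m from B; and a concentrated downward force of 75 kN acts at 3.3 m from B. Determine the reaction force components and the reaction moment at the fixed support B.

B_x = -15.00 kN, B_y = 153.1 kN, M_B = 1027 kN·m

Resultant of the distributed load: 1.68 × 7.8 = 13.104 kN at 8.4 m from B.
ΣF_x = 0: B_x + 15 = 0 → B_x = -15.00 kN.
ΣF_y = 0: B_y − 65 − 1.68·7.8 − 75 = 0 → B_y = 153.1 kN.
ΣM about B: M_B − 65·10.3 − (1.68·7.8)·8.4 − 75·3.3 = 0 → M_B = 1027 kN·m.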